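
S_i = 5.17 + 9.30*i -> [5.17, 14.47, 23.77, 33.07, 42.37]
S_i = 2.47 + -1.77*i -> [2.47, 0.7, -1.07, -2.84, -4.61]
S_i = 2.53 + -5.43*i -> [2.53, -2.9, -8.33, -13.76, -19.19]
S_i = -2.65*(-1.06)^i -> [-2.65, 2.81, -2.98, 3.16, -3.35]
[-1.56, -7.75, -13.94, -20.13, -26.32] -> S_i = -1.56 + -6.19*i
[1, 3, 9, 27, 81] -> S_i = 1*3^i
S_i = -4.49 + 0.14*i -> [-4.49, -4.35, -4.21, -4.07, -3.93]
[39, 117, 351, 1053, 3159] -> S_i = 39*3^i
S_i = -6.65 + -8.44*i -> [-6.65, -15.09, -23.53, -31.97, -40.41]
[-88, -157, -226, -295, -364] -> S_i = -88 + -69*i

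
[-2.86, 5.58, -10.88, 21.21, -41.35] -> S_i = -2.86*(-1.95)^i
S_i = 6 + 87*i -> [6, 93, 180, 267, 354]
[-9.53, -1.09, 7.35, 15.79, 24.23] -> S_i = -9.53 + 8.44*i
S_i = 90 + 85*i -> [90, 175, 260, 345, 430]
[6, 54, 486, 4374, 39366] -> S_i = 6*9^i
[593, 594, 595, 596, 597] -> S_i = 593 + 1*i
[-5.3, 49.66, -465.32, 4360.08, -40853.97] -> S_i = -5.30*(-9.37)^i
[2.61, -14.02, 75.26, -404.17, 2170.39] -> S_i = 2.61*(-5.37)^i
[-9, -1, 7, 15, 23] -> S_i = -9 + 8*i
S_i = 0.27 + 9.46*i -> [0.27, 9.73, 19.19, 28.65, 38.11]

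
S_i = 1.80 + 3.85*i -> [1.8, 5.65, 9.5, 13.35, 17.2]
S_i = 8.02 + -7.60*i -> [8.02, 0.42, -7.18, -14.78, -22.38]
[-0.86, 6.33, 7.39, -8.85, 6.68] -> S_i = Random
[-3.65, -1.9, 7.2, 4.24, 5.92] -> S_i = Random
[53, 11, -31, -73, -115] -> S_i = 53 + -42*i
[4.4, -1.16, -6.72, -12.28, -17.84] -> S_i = 4.40 + -5.56*i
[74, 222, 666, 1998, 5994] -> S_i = 74*3^i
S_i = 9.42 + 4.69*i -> [9.42, 14.11, 18.8, 23.49, 28.18]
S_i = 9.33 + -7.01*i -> [9.33, 2.32, -4.69, -11.7, -18.71]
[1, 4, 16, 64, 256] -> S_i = 1*4^i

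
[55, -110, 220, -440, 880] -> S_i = 55*-2^i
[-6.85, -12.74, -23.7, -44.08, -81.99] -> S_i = -6.85*1.86^i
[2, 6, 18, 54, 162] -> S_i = 2*3^i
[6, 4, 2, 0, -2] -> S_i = 6 + -2*i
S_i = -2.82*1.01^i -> [-2.82, -2.85, -2.88, -2.91, -2.93]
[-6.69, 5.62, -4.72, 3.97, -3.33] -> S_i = -6.69*(-0.84)^i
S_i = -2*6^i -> [-2, -12, -72, -432, -2592]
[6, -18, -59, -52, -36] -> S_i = Random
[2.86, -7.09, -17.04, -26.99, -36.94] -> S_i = 2.86 + -9.95*i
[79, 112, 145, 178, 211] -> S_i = 79 + 33*i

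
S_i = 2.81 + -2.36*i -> [2.81, 0.45, -1.91, -4.27, -6.63]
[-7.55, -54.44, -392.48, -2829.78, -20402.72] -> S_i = -7.55*7.21^i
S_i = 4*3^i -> [4, 12, 36, 108, 324]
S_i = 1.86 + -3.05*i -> [1.86, -1.19, -4.24, -7.29, -10.34]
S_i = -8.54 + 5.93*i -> [-8.54, -2.61, 3.32, 9.25, 15.18]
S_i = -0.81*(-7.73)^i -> [-0.81, 6.26, -48.4, 374.13, -2892.03]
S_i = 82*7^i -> [82, 574, 4018, 28126, 196882]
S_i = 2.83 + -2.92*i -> [2.83, -0.09, -3.01, -5.93, -8.85]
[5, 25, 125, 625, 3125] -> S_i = 5*5^i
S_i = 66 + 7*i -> [66, 73, 80, 87, 94]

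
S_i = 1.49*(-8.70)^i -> [1.49, -12.96, 112.78, -981.17, 8536.17]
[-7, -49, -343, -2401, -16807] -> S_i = -7*7^i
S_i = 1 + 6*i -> [1, 7, 13, 19, 25]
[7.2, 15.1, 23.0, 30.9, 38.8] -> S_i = 7.20 + 7.90*i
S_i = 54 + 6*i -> [54, 60, 66, 72, 78]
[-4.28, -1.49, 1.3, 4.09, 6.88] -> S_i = -4.28 + 2.79*i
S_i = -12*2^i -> [-12, -24, -48, -96, -192]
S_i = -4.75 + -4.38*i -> [-4.75, -9.13, -13.51, -17.89, -22.27]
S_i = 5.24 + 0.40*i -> [5.24, 5.64, 6.04, 6.44, 6.84]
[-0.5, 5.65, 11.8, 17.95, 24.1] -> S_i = -0.50 + 6.15*i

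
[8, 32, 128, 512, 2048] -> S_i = 8*4^i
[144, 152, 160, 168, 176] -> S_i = 144 + 8*i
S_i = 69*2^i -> [69, 138, 276, 552, 1104]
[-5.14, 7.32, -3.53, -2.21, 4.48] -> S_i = Random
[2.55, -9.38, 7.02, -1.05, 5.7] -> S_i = Random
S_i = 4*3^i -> [4, 12, 36, 108, 324]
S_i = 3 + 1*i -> [3, 4, 5, 6, 7]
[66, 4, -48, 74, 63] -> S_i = Random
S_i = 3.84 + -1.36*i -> [3.84, 2.48, 1.12, -0.24, -1.6]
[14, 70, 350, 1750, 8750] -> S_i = 14*5^i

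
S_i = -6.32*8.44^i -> [-6.32, -53.34, -450.2, -3799.66, -32069.11]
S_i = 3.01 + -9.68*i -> [3.01, -6.67, -16.35, -26.03, -35.71]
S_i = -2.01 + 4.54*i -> [-2.01, 2.53, 7.07, 11.61, 16.15]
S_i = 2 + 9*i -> [2, 11, 20, 29, 38]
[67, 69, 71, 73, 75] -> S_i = 67 + 2*i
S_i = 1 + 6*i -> [1, 7, 13, 19, 25]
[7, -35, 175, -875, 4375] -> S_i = 7*-5^i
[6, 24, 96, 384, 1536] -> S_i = 6*4^i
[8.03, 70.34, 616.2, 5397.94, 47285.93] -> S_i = 8.03*8.76^i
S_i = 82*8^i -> [82, 656, 5248, 41984, 335872]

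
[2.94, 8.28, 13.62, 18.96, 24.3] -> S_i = 2.94 + 5.34*i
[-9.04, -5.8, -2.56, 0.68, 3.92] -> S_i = -9.04 + 3.24*i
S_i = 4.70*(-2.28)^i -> [4.7, -10.72, 24.43, -55.71, 127.01]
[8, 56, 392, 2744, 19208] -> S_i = 8*7^i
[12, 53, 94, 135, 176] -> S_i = 12 + 41*i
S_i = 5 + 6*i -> [5, 11, 17, 23, 29]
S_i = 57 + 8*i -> [57, 65, 73, 81, 89]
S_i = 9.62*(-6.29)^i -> [9.62, -60.51, 380.61, -2394.02, 15058.36]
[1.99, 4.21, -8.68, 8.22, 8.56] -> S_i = Random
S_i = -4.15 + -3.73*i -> [-4.15, -7.88, -11.61, -15.34, -19.07]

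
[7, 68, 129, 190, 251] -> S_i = 7 + 61*i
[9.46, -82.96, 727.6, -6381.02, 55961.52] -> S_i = 9.46*(-8.77)^i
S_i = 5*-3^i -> [5, -15, 45, -135, 405]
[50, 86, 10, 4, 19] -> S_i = Random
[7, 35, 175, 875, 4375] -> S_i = 7*5^i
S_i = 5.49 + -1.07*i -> [5.49, 4.42, 3.35, 2.28, 1.21]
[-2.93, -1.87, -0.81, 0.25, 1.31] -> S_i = -2.93 + 1.06*i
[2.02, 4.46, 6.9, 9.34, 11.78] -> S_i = 2.02 + 2.44*i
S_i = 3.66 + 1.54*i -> [3.66, 5.2, 6.74, 8.28, 9.82]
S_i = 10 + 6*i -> [10, 16, 22, 28, 34]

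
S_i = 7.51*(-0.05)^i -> [7.51, -0.38, 0.02, -0.0, 0.0]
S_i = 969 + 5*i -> [969, 974, 979, 984, 989]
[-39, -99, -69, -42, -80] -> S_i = Random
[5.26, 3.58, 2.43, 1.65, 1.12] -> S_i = 5.26*0.68^i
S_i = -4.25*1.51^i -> [-4.25, -6.42, -9.69, -14.63, -22.1]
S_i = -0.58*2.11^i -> [-0.58, -1.22, -2.58, -5.45, -11.5]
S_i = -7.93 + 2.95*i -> [-7.93, -4.98, -2.03, 0.92, 3.87]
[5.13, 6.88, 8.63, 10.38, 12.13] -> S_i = 5.13 + 1.75*i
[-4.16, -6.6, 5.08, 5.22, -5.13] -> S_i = Random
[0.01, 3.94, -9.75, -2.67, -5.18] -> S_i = Random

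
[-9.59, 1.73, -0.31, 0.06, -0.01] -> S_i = -9.59*(-0.18)^i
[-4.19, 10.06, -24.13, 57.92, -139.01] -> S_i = -4.19*(-2.40)^i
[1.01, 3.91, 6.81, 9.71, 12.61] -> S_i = 1.01 + 2.90*i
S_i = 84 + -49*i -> [84, 35, -14, -63, -112]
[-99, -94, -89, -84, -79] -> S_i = -99 + 5*i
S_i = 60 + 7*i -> [60, 67, 74, 81, 88]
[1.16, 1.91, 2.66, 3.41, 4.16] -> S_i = 1.16 + 0.75*i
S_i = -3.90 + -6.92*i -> [-3.9, -10.82, -17.74, -24.66, -31.58]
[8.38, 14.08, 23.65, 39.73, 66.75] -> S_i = 8.38*1.68^i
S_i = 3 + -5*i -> [3, -2, -7, -12, -17]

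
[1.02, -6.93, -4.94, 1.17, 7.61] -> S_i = Random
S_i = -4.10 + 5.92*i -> [-4.1, 1.82, 7.74, 13.66, 19.58]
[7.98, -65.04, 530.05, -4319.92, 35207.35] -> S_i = 7.98*(-8.15)^i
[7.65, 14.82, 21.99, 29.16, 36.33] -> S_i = 7.65 + 7.17*i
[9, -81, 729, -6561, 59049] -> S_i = 9*-9^i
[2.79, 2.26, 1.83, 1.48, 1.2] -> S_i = 2.79*0.81^i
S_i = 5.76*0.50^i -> [5.76, 2.88, 1.44, 0.72, 0.36]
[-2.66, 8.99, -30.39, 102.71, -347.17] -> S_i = -2.66*(-3.38)^i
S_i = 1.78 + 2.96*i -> [1.78, 4.74, 7.7, 10.66, 13.62]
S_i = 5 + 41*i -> [5, 46, 87, 128, 169]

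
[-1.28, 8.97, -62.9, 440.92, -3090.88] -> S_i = -1.28*(-7.01)^i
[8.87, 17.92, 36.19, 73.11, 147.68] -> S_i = 8.87*2.02^i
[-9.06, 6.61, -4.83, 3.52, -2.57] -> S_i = -9.06*(-0.73)^i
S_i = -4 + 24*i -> [-4, 20, 44, 68, 92]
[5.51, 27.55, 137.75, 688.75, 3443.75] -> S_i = 5.51*5.00^i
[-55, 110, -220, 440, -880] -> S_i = -55*-2^i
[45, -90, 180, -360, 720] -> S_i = 45*-2^i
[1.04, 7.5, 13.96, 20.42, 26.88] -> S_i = 1.04 + 6.46*i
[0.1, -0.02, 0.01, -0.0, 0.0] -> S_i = 0.10*(-0.25)^i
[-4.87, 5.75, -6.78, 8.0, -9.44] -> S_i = -4.87*(-1.18)^i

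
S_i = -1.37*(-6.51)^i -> [-1.37, 8.92, -58.06, 377.98, -2460.62]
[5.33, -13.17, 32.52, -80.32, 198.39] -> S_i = 5.33*(-2.47)^i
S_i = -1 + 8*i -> [-1, 7, 15, 23, 31]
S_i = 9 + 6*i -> [9, 15, 21, 27, 33]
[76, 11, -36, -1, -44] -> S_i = Random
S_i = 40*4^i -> [40, 160, 640, 2560, 10240]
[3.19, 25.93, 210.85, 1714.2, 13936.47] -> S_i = 3.19*8.13^i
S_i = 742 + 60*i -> [742, 802, 862, 922, 982]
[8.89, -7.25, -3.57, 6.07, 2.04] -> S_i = Random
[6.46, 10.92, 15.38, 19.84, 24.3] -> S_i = 6.46 + 4.46*i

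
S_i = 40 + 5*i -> [40, 45, 50, 55, 60]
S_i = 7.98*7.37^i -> [7.98, 58.81, 433.45, 3194.52, 23543.6]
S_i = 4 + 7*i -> [4, 11, 18, 25, 32]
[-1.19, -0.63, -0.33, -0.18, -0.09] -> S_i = -1.19*0.53^i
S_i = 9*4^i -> [9, 36, 144, 576, 2304]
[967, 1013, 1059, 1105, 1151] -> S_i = 967 + 46*i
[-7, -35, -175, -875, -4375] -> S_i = -7*5^i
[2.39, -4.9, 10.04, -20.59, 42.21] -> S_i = 2.39*(-2.05)^i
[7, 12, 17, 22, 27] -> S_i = 7 + 5*i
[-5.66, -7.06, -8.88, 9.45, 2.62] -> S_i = Random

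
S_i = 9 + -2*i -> [9, 7, 5, 3, 1]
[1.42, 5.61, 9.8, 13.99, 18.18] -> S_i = 1.42 + 4.19*i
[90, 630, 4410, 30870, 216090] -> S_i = 90*7^i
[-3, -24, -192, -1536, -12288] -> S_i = -3*8^i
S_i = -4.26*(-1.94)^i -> [-4.26, 8.26, -16.03, 31.1, -60.34]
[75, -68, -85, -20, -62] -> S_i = Random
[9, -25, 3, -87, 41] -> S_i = Random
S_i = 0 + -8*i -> [0, -8, -16, -24, -32]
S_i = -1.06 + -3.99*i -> [-1.06, -5.05, -9.04, -13.03, -17.02]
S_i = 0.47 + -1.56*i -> [0.47, -1.09, -2.65, -4.21, -5.77]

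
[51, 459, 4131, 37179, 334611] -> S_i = 51*9^i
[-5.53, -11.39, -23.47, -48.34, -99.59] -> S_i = -5.53*2.06^i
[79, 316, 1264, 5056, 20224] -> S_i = 79*4^i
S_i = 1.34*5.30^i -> [1.34, 7.1, 37.64, 199.5, 1057.32]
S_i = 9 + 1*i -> [9, 10, 11, 12, 13]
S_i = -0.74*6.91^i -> [-0.74, -5.11, -35.33, -244.16, -1687.11]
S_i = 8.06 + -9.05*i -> [8.06, -0.99, -10.04, -19.09, -28.14]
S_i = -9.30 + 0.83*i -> [-9.3, -8.47, -7.64, -6.81, -5.98]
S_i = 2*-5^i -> [2, -10, 50, -250, 1250]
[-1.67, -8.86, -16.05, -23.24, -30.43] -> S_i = -1.67 + -7.19*i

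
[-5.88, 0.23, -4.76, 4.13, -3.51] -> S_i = Random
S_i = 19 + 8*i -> [19, 27, 35, 43, 51]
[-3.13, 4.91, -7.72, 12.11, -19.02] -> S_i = -3.13*(-1.57)^i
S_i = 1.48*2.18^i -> [1.48, 3.23, 7.03, 15.33, 33.43]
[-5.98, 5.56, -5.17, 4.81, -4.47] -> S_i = -5.98*(-0.93)^i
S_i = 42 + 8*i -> [42, 50, 58, 66, 74]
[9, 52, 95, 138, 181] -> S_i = 9 + 43*i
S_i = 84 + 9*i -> [84, 93, 102, 111, 120]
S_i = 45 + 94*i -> [45, 139, 233, 327, 421]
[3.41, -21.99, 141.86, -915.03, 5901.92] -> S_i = 3.41*(-6.45)^i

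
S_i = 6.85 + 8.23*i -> [6.85, 15.08, 23.31, 31.54, 39.77]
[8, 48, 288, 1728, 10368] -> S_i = 8*6^i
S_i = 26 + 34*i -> [26, 60, 94, 128, 162]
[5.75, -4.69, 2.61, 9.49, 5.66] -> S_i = Random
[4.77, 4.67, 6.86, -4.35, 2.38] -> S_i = Random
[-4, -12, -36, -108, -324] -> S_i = -4*3^i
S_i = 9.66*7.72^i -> [9.66, 74.58, 575.72, 4444.56, 34312.02]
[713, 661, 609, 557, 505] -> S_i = 713 + -52*i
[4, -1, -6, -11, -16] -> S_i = 4 + -5*i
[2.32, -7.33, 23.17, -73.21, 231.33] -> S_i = 2.32*(-3.16)^i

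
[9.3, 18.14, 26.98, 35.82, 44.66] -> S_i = 9.30 + 8.84*i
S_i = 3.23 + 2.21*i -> [3.23, 5.44, 7.65, 9.86, 12.07]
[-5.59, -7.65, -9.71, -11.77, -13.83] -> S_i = -5.59 + -2.06*i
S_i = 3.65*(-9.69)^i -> [3.65, -35.37, 342.72, -3320.96, 32180.14]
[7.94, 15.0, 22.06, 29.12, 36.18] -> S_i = 7.94 + 7.06*i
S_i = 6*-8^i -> [6, -48, 384, -3072, 24576]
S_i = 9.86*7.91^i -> [9.86, 77.99, 616.92, 4879.85, 38599.6]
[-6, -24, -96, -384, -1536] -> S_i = -6*4^i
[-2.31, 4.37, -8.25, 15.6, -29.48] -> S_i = -2.31*(-1.89)^i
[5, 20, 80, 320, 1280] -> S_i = 5*4^i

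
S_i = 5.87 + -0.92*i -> [5.87, 4.95, 4.03, 3.11, 2.19]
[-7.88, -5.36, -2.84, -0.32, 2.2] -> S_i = -7.88 + 2.52*i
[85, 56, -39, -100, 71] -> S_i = Random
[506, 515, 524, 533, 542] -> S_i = 506 + 9*i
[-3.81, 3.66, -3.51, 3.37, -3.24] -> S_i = -3.81*(-0.96)^i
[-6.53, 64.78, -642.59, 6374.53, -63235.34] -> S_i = -6.53*(-9.92)^i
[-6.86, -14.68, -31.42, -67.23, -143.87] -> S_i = -6.86*2.14^i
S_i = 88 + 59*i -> [88, 147, 206, 265, 324]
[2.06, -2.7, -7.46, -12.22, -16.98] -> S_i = 2.06 + -4.76*i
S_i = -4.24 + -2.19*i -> [-4.24, -6.43, -8.62, -10.81, -13.0]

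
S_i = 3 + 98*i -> [3, 101, 199, 297, 395]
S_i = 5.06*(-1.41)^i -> [5.06, -7.13, 10.06, -14.18, 20.0]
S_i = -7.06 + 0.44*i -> [-7.06, -6.62, -6.18, -5.74, -5.3]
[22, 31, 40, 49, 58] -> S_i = 22 + 9*i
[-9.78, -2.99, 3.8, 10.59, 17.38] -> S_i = -9.78 + 6.79*i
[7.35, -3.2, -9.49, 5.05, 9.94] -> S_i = Random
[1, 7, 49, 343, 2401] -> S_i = 1*7^i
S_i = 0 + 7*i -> [0, 7, 14, 21, 28]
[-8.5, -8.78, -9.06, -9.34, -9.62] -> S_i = -8.50 + -0.28*i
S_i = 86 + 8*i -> [86, 94, 102, 110, 118]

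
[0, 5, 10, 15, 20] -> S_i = 0 + 5*i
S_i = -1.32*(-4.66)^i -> [-1.32, 6.15, -28.66, 133.58, -622.47]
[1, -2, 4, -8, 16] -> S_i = 1*-2^i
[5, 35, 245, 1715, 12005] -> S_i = 5*7^i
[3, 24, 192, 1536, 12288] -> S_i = 3*8^i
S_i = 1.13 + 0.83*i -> [1.13, 1.96, 2.79, 3.62, 4.45]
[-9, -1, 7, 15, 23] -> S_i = -9 + 8*i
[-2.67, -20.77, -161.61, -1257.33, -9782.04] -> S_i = -2.67*7.78^i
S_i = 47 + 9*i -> [47, 56, 65, 74, 83]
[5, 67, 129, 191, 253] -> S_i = 5 + 62*i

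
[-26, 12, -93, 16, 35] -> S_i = Random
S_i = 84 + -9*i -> [84, 75, 66, 57, 48]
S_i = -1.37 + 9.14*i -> [-1.37, 7.77, 16.91, 26.05, 35.19]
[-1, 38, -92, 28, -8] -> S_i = Random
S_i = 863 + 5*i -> [863, 868, 873, 878, 883]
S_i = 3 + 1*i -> [3, 4, 5, 6, 7]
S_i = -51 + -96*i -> [-51, -147, -243, -339, -435]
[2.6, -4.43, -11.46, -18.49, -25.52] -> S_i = 2.60 + -7.03*i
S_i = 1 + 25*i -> [1, 26, 51, 76, 101]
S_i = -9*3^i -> [-9, -27, -81, -243, -729]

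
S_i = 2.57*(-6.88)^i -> [2.57, -17.68, 121.65, -836.95, 5758.2]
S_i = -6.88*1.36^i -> [-6.88, -9.36, -12.73, -17.31, -23.54]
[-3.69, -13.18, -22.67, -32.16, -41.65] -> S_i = -3.69 + -9.49*i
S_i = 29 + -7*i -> [29, 22, 15, 8, 1]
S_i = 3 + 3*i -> [3, 6, 9, 12, 15]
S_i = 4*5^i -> [4, 20, 100, 500, 2500]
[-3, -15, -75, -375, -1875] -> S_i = -3*5^i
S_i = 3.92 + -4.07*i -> [3.92, -0.15, -4.22, -8.29, -12.36]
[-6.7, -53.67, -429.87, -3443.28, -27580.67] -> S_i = -6.70*8.01^i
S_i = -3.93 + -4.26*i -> [-3.93, -8.19, -12.45, -16.71, -20.97]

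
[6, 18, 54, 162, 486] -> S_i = 6*3^i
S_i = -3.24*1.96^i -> [-3.24, -6.35, -12.45, -24.4, -47.82]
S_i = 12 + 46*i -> [12, 58, 104, 150, 196]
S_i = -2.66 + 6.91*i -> [-2.66, 4.25, 11.16, 18.07, 24.98]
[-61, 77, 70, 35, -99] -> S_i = Random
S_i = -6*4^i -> [-6, -24, -96, -384, -1536]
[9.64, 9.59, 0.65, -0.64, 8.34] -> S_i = Random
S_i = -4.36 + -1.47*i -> [-4.36, -5.83, -7.3, -8.77, -10.24]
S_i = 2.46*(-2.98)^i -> [2.46, -7.33, 21.85, -65.1, 194.0]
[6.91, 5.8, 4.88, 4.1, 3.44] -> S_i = 6.91*0.84^i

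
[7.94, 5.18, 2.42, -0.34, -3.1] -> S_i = 7.94 + -2.76*i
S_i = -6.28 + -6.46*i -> [-6.28, -12.74, -19.2, -25.66, -32.12]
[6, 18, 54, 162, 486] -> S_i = 6*3^i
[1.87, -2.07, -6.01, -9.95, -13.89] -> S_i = 1.87 + -3.94*i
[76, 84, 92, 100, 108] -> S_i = 76 + 8*i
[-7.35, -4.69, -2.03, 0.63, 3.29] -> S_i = -7.35 + 2.66*i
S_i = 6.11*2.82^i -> [6.11, 17.23, 48.59, 137.02, 386.4]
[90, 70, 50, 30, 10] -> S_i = 90 + -20*i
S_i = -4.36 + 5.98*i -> [-4.36, 1.62, 7.6, 13.58, 19.56]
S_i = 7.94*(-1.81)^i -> [7.94, -14.37, 26.01, -47.08, 85.22]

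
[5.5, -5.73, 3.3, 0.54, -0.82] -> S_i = Random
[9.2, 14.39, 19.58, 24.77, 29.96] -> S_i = 9.20 + 5.19*i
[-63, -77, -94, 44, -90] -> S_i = Random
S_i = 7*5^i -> [7, 35, 175, 875, 4375]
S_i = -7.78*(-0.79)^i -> [-7.78, 6.15, -4.86, 3.84, -3.03]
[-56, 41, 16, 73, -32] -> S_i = Random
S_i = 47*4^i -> [47, 188, 752, 3008, 12032]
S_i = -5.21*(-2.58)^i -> [-5.21, 13.44, -34.68, 89.47, -230.84]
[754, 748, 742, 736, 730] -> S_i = 754 + -6*i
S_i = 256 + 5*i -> [256, 261, 266, 271, 276]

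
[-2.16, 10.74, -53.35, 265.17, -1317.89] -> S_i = -2.16*(-4.97)^i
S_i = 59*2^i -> [59, 118, 236, 472, 944]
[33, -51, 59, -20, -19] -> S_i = Random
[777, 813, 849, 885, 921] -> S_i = 777 + 36*i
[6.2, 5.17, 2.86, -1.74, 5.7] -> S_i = Random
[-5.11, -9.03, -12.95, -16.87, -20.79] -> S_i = -5.11 + -3.92*i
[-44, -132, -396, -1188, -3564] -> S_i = -44*3^i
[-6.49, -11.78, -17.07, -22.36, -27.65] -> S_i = -6.49 + -5.29*i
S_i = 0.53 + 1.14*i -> [0.53, 1.67, 2.81, 3.95, 5.09]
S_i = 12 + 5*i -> [12, 17, 22, 27, 32]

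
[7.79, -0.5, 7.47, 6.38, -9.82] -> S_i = Random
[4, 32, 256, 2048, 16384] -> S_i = 4*8^i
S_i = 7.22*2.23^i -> [7.22, 16.1, 35.9, 80.07, 178.55]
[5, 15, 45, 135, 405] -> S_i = 5*3^i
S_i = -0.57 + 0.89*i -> [-0.57, 0.32, 1.21, 2.1, 2.99]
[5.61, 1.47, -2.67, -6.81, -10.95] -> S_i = 5.61 + -4.14*i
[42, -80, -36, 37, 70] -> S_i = Random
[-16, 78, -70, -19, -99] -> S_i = Random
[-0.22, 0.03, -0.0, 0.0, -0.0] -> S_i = -0.22*(-0.14)^i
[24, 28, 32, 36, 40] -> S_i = 24 + 4*i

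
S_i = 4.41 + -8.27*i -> [4.41, -3.86, -12.13, -20.4, -28.67]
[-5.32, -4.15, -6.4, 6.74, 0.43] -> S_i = Random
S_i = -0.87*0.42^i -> [-0.87, -0.37, -0.15, -0.06, -0.03]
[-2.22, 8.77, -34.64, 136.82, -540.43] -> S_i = -2.22*(-3.95)^i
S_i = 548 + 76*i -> [548, 624, 700, 776, 852]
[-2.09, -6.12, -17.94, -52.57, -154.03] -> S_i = -2.09*2.93^i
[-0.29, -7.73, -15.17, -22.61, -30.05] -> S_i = -0.29 + -7.44*i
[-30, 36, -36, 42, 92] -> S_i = Random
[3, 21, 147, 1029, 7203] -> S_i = 3*7^i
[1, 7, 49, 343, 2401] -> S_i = 1*7^i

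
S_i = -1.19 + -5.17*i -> [-1.19, -6.36, -11.53, -16.7, -21.87]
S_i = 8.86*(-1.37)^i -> [8.86, -12.14, 16.63, -22.78, 31.21]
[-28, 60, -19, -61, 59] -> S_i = Random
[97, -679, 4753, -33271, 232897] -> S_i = 97*-7^i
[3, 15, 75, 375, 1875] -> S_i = 3*5^i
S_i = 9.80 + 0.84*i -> [9.8, 10.64, 11.48, 12.32, 13.16]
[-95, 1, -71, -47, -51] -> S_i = Random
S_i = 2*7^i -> [2, 14, 98, 686, 4802]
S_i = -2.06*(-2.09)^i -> [-2.06, 4.31, -9.0, 18.81, -39.31]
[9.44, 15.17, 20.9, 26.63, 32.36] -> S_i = 9.44 + 5.73*i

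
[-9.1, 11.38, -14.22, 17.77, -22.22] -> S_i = -9.10*(-1.25)^i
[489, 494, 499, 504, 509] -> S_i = 489 + 5*i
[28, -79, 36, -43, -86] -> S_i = Random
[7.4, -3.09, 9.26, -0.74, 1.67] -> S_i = Random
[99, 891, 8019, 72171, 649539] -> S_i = 99*9^i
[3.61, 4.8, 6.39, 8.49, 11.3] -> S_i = 3.61*1.33^i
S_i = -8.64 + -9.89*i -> [-8.64, -18.53, -28.42, -38.31, -48.2]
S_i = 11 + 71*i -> [11, 82, 153, 224, 295]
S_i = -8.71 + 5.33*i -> [-8.71, -3.38, 1.95, 7.28, 12.61]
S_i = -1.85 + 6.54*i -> [-1.85, 4.69, 11.23, 17.77, 24.31]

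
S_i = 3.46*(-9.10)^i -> [3.46, -31.49, 286.52, -2607.36, 23726.94]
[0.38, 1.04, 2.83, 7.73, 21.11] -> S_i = 0.38*2.73^i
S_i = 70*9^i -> [70, 630, 5670, 51030, 459270]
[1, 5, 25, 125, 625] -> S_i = 1*5^i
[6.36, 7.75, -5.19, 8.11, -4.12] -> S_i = Random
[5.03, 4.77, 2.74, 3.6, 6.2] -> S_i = Random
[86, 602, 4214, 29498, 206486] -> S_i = 86*7^i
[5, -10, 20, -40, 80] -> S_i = 5*-2^i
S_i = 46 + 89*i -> [46, 135, 224, 313, 402]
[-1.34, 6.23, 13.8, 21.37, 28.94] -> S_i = -1.34 + 7.57*i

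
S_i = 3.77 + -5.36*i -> [3.77, -1.59, -6.95, -12.31, -17.67]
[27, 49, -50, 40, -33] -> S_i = Random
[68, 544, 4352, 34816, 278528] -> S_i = 68*8^i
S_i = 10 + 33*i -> [10, 43, 76, 109, 142]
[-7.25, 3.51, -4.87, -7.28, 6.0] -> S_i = Random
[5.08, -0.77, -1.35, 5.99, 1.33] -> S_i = Random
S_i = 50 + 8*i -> [50, 58, 66, 74, 82]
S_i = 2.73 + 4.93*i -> [2.73, 7.66, 12.59, 17.52, 22.45]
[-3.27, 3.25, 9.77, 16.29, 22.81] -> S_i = -3.27 + 6.52*i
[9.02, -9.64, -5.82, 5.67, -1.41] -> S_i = Random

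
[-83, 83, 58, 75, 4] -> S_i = Random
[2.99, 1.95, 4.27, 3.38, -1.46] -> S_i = Random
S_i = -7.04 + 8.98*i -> [-7.04, 1.94, 10.92, 19.9, 28.88]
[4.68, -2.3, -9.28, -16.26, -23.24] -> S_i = 4.68 + -6.98*i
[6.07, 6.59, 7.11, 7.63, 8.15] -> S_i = 6.07 + 0.52*i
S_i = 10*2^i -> [10, 20, 40, 80, 160]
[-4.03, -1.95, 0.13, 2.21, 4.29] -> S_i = -4.03 + 2.08*i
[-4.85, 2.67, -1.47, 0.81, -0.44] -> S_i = -4.85*(-0.55)^i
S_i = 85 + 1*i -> [85, 86, 87, 88, 89]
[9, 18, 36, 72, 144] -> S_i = 9*2^i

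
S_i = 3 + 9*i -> [3, 12, 21, 30, 39]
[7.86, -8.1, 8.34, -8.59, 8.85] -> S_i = 7.86*(-1.03)^i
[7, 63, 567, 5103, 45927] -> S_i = 7*9^i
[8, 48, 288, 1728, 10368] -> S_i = 8*6^i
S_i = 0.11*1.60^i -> [0.11, 0.18, 0.28, 0.45, 0.72]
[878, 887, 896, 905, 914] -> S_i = 878 + 9*i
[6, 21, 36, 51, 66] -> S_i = 6 + 15*i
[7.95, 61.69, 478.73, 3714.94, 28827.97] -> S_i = 7.95*7.76^i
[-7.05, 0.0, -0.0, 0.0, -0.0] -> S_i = -7.05*-0.00^i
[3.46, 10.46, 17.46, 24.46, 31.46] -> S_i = 3.46 + 7.00*i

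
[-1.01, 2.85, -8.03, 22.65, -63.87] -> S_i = -1.01*(-2.82)^i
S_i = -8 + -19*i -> [-8, -27, -46, -65, -84]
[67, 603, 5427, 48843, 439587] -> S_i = 67*9^i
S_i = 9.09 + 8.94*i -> [9.09, 18.03, 26.97, 35.91, 44.85]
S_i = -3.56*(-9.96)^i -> [-3.56, 35.46, -353.16, 3517.45, -35033.81]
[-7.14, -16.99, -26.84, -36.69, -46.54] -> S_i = -7.14 + -9.85*i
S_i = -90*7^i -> [-90, -630, -4410, -30870, -216090]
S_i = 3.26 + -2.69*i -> [3.26, 0.57, -2.12, -4.81, -7.5]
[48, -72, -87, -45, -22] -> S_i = Random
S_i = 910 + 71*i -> [910, 981, 1052, 1123, 1194]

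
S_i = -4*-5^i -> [-4, 20, -100, 500, -2500]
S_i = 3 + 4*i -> [3, 7, 11, 15, 19]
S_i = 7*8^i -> [7, 56, 448, 3584, 28672]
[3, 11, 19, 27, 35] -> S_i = 3 + 8*i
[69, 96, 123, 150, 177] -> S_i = 69 + 27*i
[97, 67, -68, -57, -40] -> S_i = Random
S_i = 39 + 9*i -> [39, 48, 57, 66, 75]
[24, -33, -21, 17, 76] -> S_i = Random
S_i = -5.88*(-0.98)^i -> [-5.88, 5.76, -5.65, 5.53, -5.42]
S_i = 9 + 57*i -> [9, 66, 123, 180, 237]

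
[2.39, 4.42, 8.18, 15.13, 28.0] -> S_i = 2.39*1.85^i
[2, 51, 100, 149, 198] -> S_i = 2 + 49*i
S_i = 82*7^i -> [82, 574, 4018, 28126, 196882]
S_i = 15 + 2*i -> [15, 17, 19, 21, 23]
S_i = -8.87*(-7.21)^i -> [-8.87, 63.95, -461.1, 3324.52, -23969.81]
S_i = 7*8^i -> [7, 56, 448, 3584, 28672]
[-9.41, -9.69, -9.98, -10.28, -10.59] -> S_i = -9.41*1.03^i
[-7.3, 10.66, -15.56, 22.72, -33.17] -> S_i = -7.30*(-1.46)^i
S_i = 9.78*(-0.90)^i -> [9.78, -8.8, 7.92, -7.13, 6.42]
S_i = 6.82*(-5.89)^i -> [6.82, -40.17, 236.6, -1393.57, 8208.16]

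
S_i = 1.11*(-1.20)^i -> [1.11, -1.33, 1.6, -1.92, 2.3]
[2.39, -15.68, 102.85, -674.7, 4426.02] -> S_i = 2.39*(-6.56)^i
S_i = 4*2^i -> [4, 8, 16, 32, 64]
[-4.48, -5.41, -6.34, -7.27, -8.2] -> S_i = -4.48 + -0.93*i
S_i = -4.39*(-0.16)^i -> [-4.39, 0.7, -0.11, 0.02, -0.0]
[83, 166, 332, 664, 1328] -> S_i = 83*2^i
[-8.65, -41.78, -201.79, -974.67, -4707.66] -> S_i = -8.65*4.83^i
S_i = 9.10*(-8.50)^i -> [9.1, -77.35, 657.48, -5588.54, 47502.57]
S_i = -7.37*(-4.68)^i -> [-7.37, 34.49, -161.42, 755.45, -3535.5]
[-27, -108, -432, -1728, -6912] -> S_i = -27*4^i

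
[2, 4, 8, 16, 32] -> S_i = 2*2^i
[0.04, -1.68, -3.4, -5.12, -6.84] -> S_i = 0.04 + -1.72*i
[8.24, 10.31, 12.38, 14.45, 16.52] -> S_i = 8.24 + 2.07*i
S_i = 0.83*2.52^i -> [0.83, 2.09, 5.27, 13.28, 33.47]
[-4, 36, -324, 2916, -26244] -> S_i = -4*-9^i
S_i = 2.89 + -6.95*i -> [2.89, -4.06, -11.01, -17.96, -24.91]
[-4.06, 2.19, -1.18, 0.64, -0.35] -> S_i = -4.06*(-0.54)^i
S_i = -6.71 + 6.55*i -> [-6.71, -0.16, 6.39, 12.94, 19.49]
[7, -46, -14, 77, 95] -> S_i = Random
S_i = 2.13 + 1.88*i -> [2.13, 4.01, 5.89, 7.77, 9.65]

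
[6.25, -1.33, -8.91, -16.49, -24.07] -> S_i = 6.25 + -7.58*i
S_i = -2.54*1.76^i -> [-2.54, -4.47, -7.87, -13.85, -24.37]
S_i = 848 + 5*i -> [848, 853, 858, 863, 868]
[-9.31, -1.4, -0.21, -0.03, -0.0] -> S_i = -9.31*0.15^i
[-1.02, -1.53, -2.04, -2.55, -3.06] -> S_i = -1.02 + -0.51*i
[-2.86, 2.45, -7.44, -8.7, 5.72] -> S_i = Random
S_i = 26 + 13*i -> [26, 39, 52, 65, 78]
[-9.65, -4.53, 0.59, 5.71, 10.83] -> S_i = -9.65 + 5.12*i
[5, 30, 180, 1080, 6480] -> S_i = 5*6^i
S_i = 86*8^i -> [86, 688, 5504, 44032, 352256]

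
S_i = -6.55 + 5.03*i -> [-6.55, -1.52, 3.51, 8.54, 13.57]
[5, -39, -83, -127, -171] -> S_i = 5 + -44*i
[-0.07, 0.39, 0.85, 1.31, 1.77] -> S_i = -0.07 + 0.46*i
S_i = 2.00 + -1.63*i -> [2.0, 0.37, -1.26, -2.89, -4.52]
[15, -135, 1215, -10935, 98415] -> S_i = 15*-9^i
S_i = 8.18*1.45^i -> [8.18, 11.86, 17.2, 24.94, 36.16]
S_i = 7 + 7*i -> [7, 14, 21, 28, 35]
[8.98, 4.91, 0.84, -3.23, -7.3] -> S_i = 8.98 + -4.07*i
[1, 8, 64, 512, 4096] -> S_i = 1*8^i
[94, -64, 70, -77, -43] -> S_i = Random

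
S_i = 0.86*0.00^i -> [0.86, 0.0, 0.0, 0.0, 0.0]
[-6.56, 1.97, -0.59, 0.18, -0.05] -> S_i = -6.56*(-0.30)^i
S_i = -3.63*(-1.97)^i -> [-3.63, 7.15, -14.09, 27.75, -54.67]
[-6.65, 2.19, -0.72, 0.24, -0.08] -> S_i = -6.65*(-0.33)^i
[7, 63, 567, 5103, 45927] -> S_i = 7*9^i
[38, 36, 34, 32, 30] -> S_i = 38 + -2*i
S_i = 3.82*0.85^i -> [3.82, 3.25, 2.76, 2.35, 1.99]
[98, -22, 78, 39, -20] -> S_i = Random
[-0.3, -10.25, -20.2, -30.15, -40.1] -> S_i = -0.30 + -9.95*i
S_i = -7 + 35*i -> [-7, 28, 63, 98, 133]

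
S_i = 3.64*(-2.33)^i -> [3.64, -8.48, 19.76, -46.04, 107.28]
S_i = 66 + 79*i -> [66, 145, 224, 303, 382]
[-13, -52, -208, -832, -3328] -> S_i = -13*4^i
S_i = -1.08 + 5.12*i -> [-1.08, 4.04, 9.16, 14.28, 19.4]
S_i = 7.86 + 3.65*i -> [7.86, 11.51, 15.16, 18.81, 22.46]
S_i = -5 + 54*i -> [-5, 49, 103, 157, 211]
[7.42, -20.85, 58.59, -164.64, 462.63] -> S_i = 7.42*(-2.81)^i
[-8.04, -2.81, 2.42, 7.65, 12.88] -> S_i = -8.04 + 5.23*i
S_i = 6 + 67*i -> [6, 73, 140, 207, 274]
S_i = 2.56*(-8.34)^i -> [2.56, -21.35, 178.06, -1485.04, 12385.23]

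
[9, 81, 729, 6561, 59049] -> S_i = 9*9^i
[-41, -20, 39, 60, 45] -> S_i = Random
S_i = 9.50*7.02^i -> [9.5, 66.69, 468.16, 3286.51, 23071.3]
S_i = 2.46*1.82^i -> [2.46, 4.48, 8.15, 14.83, 26.99]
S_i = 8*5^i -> [8, 40, 200, 1000, 5000]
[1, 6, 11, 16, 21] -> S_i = 1 + 5*i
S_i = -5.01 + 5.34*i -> [-5.01, 0.33, 5.67, 11.01, 16.35]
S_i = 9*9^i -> [9, 81, 729, 6561, 59049]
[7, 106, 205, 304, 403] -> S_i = 7 + 99*i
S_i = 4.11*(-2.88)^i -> [4.11, -11.84, 34.09, -98.18, 282.76]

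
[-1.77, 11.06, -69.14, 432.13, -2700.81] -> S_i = -1.77*(-6.25)^i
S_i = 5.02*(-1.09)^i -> [5.02, -5.47, 5.96, -6.5, 7.09]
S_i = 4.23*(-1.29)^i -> [4.23, -5.46, 7.04, -9.08, 11.71]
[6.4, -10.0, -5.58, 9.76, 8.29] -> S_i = Random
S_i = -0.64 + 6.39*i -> [-0.64, 5.75, 12.14, 18.53, 24.92]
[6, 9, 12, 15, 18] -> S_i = 6 + 3*i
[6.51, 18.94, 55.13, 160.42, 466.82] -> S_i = 6.51*2.91^i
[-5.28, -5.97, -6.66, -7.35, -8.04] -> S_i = -5.28 + -0.69*i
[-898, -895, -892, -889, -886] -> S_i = -898 + 3*i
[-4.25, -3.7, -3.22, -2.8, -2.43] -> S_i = -4.25*0.87^i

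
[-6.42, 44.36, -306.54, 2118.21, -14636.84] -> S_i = -6.42*(-6.91)^i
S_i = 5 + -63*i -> [5, -58, -121, -184, -247]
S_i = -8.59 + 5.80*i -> [-8.59, -2.79, 3.01, 8.81, 14.61]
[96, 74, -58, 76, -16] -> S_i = Random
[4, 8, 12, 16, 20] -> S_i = 4 + 4*i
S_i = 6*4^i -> [6, 24, 96, 384, 1536]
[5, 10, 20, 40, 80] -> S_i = 5*2^i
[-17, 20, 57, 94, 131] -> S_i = -17 + 37*i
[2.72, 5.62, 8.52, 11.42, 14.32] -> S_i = 2.72 + 2.90*i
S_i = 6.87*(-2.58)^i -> [6.87, -17.72, 45.73, -117.98, 304.39]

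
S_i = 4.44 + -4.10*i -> [4.44, 0.34, -3.76, -7.86, -11.96]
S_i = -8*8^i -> [-8, -64, -512, -4096, -32768]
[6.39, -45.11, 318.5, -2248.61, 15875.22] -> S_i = 6.39*(-7.06)^i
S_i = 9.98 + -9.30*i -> [9.98, 0.68, -8.62, -17.92, -27.22]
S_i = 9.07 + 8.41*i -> [9.07, 17.48, 25.89, 34.3, 42.71]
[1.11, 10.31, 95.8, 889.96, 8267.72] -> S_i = 1.11*9.29^i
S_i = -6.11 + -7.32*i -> [-6.11, -13.43, -20.75, -28.07, -35.39]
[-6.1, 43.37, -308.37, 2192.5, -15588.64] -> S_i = -6.10*(-7.11)^i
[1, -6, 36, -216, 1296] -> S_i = 1*-6^i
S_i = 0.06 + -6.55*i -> [0.06, -6.49, -13.04, -19.59, -26.14]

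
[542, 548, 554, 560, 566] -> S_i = 542 + 6*i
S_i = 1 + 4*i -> [1, 5, 9, 13, 17]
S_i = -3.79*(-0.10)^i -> [-3.79, 0.38, -0.04, 0.0, -0.0]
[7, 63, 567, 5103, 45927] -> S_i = 7*9^i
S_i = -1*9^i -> [-1, -9, -81, -729, -6561]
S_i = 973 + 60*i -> [973, 1033, 1093, 1153, 1213]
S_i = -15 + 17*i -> [-15, 2, 19, 36, 53]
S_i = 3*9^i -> [3, 27, 243, 2187, 19683]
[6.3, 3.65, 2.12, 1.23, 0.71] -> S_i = 6.30*0.58^i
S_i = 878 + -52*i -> [878, 826, 774, 722, 670]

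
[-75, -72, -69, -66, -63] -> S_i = -75 + 3*i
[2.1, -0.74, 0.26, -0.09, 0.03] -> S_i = 2.10*(-0.35)^i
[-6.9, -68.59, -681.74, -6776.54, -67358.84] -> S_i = -6.90*9.94^i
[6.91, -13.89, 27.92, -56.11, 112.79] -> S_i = 6.91*(-2.01)^i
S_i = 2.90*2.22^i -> [2.9, 6.44, 14.29, 31.73, 70.44]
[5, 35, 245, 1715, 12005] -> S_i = 5*7^i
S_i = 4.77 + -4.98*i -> [4.77, -0.21, -5.19, -10.17, -15.15]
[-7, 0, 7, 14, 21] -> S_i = -7 + 7*i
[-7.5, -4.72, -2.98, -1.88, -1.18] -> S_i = -7.50*0.63^i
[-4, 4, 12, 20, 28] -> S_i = -4 + 8*i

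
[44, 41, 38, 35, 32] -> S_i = 44 + -3*i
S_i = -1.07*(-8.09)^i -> [-1.07, 8.66, -70.03, 566.54, -4583.3]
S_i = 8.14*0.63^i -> [8.14, 5.13, 3.23, 2.04, 1.28]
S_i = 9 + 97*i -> [9, 106, 203, 300, 397]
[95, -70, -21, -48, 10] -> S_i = Random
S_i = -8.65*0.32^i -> [-8.65, -2.77, -0.89, -0.28, -0.09]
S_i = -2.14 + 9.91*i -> [-2.14, 7.77, 17.68, 27.59, 37.5]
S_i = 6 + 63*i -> [6, 69, 132, 195, 258]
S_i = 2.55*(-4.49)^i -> [2.55, -11.45, 51.41, -230.82, 1036.4]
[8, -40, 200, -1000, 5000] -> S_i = 8*-5^i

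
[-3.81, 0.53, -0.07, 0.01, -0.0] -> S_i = -3.81*(-0.14)^i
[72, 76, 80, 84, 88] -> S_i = 72 + 4*i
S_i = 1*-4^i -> [1, -4, 16, -64, 256]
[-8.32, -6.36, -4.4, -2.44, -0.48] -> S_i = -8.32 + 1.96*i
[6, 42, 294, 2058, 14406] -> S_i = 6*7^i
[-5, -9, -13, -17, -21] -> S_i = -5 + -4*i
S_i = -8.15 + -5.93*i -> [-8.15, -14.08, -20.01, -25.94, -31.87]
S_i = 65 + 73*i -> [65, 138, 211, 284, 357]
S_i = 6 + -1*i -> [6, 5, 4, 3, 2]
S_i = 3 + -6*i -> [3, -3, -9, -15, -21]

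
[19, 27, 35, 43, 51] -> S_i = 19 + 8*i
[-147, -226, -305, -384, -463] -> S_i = -147 + -79*i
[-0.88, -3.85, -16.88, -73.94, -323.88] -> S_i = -0.88*4.38^i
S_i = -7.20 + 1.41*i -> [-7.2, -5.79, -4.38, -2.97, -1.56]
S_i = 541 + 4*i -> [541, 545, 549, 553, 557]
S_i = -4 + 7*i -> [-4, 3, 10, 17, 24]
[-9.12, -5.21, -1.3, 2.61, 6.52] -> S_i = -9.12 + 3.91*i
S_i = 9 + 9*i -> [9, 18, 27, 36, 45]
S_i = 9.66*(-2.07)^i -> [9.66, -20.0, 41.39, -85.68, 177.36]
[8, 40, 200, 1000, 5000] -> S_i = 8*5^i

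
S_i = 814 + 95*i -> [814, 909, 1004, 1099, 1194]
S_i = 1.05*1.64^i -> [1.05, 1.72, 2.82, 4.63, 7.6]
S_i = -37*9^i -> [-37, -333, -2997, -26973, -242757]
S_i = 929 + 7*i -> [929, 936, 943, 950, 957]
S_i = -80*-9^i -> [-80, 720, -6480, 58320, -524880]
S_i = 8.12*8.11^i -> [8.12, 65.85, 534.07, 4331.3, 35126.87]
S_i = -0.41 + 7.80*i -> [-0.41, 7.39, 15.19, 22.99, 30.79]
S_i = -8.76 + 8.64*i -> [-8.76, -0.12, 8.52, 17.16, 25.8]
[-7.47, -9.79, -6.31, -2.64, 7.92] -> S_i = Random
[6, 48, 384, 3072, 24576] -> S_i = 6*8^i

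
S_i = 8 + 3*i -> [8, 11, 14, 17, 20]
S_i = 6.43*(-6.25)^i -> [6.43, -40.19, 251.17, -1569.82, 9811.4]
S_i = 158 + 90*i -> [158, 248, 338, 428, 518]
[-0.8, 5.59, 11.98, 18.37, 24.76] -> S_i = -0.80 + 6.39*i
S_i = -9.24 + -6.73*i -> [-9.24, -15.97, -22.7, -29.43, -36.16]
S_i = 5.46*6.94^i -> [5.46, 37.89, 262.97, 1825.03, 12665.74]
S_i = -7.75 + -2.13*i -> [-7.75, -9.88, -12.01, -14.14, -16.27]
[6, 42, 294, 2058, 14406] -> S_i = 6*7^i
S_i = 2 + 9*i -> [2, 11, 20, 29, 38]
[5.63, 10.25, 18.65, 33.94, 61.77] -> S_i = 5.63*1.82^i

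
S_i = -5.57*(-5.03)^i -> [-5.57, 28.02, -140.93, 708.86, -3565.55]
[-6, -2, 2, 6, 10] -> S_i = -6 + 4*i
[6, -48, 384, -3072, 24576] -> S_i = 6*-8^i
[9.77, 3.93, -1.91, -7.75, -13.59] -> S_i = 9.77 + -5.84*i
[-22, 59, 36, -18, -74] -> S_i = Random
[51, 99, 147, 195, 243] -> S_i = 51 + 48*i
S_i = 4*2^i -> [4, 8, 16, 32, 64]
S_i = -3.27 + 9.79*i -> [-3.27, 6.52, 16.31, 26.1, 35.89]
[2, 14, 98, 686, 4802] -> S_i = 2*7^i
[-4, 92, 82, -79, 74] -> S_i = Random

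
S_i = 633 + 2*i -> [633, 635, 637, 639, 641]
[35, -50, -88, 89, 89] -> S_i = Random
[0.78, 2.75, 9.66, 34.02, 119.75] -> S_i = 0.78*3.52^i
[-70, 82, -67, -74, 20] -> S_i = Random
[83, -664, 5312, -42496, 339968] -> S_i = 83*-8^i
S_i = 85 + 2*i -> [85, 87, 89, 91, 93]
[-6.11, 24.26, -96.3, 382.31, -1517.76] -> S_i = -6.11*(-3.97)^i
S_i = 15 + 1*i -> [15, 16, 17, 18, 19]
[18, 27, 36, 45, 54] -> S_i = 18 + 9*i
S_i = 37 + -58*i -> [37, -21, -79, -137, -195]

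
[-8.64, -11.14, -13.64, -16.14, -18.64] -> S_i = -8.64 + -2.50*i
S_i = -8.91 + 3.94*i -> [-8.91, -4.97, -1.03, 2.91, 6.85]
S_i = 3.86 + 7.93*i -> [3.86, 11.79, 19.72, 27.65, 35.58]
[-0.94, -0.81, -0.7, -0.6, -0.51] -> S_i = -0.94*0.86^i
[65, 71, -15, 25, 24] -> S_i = Random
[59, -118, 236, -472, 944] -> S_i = 59*-2^i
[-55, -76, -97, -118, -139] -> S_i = -55 + -21*i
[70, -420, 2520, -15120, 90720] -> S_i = 70*-6^i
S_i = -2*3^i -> [-2, -6, -18, -54, -162]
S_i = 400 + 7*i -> [400, 407, 414, 421, 428]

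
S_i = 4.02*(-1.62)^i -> [4.02, -6.51, 10.55, -17.09, 27.69]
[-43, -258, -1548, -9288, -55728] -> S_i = -43*6^i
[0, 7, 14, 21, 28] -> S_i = 0 + 7*i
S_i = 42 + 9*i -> [42, 51, 60, 69, 78]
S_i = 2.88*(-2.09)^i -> [2.88, -6.02, 12.58, -26.29, 54.95]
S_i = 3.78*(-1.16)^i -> [3.78, -4.38, 5.09, -5.9, 6.84]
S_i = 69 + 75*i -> [69, 144, 219, 294, 369]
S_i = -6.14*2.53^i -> [-6.14, -15.53, -39.3, -99.43, -251.57]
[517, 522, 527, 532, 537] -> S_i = 517 + 5*i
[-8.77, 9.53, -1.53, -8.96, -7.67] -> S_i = Random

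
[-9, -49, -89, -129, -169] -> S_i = -9 + -40*i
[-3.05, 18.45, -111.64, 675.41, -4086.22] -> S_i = -3.05*(-6.05)^i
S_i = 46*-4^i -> [46, -184, 736, -2944, 11776]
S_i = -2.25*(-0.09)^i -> [-2.25, 0.2, -0.02, 0.0, -0.0]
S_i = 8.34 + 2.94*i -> [8.34, 11.28, 14.22, 17.16, 20.1]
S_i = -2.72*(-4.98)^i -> [-2.72, 13.55, -67.46, 335.94, -1672.96]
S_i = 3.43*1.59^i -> [3.43, 5.45, 8.67, 13.79, 21.92]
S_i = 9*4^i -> [9, 36, 144, 576, 2304]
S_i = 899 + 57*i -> [899, 956, 1013, 1070, 1127]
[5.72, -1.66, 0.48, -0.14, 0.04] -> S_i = 5.72*(-0.29)^i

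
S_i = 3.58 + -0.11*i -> [3.58, 3.47, 3.36, 3.25, 3.14]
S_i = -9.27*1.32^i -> [-9.27, -12.24, -16.15, -21.32, -28.14]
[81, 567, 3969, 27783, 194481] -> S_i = 81*7^i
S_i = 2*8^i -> [2, 16, 128, 1024, 8192]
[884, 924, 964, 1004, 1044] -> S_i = 884 + 40*i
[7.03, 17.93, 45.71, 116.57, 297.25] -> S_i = 7.03*2.55^i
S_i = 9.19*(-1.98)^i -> [9.19, -18.2, 36.03, -71.34, 141.25]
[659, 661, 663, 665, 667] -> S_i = 659 + 2*i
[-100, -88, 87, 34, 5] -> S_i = Random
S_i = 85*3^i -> [85, 255, 765, 2295, 6885]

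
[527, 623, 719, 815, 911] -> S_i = 527 + 96*i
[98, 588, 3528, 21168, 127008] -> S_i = 98*6^i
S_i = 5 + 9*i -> [5, 14, 23, 32, 41]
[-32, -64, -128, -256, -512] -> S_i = -32*2^i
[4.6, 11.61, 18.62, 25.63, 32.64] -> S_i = 4.60 + 7.01*i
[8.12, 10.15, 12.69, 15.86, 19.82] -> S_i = 8.12*1.25^i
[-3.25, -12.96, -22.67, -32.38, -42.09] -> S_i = -3.25 + -9.71*i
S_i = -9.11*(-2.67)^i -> [-9.11, 24.32, -64.94, 173.4, -462.98]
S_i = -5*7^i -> [-5, -35, -245, -1715, -12005]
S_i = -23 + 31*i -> [-23, 8, 39, 70, 101]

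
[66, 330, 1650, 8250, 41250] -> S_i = 66*5^i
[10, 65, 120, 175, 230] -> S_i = 10 + 55*i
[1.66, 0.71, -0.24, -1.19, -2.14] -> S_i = 1.66 + -0.95*i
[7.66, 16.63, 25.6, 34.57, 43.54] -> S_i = 7.66 + 8.97*i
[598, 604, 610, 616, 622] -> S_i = 598 + 6*i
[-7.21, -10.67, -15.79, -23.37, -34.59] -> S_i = -7.21*1.48^i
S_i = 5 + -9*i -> [5, -4, -13, -22, -31]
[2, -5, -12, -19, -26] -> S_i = 2 + -7*i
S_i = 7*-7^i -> [7, -49, 343, -2401, 16807]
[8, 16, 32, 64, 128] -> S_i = 8*2^i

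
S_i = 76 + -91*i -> [76, -15, -106, -197, -288]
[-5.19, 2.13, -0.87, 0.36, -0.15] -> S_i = -5.19*(-0.41)^i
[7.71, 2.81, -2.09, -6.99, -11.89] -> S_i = 7.71 + -4.90*i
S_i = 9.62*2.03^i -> [9.62, 19.53, 39.64, 80.48, 163.37]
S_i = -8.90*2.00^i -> [-8.9, -17.8, -35.6, -71.2, -142.4]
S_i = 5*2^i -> [5, 10, 20, 40, 80]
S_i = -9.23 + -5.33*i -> [-9.23, -14.56, -19.89, -25.22, -30.55]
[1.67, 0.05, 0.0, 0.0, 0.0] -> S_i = 1.67*0.03^i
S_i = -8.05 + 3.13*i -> [-8.05, -4.92, -1.79, 1.34, 4.47]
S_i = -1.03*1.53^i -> [-1.03, -1.58, -2.41, -3.69, -5.64]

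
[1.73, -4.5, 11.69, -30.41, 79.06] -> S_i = 1.73*(-2.60)^i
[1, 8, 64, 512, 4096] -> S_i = 1*8^i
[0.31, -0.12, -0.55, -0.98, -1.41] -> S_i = 0.31 + -0.43*i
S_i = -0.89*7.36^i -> [-0.89, -6.55, -48.21, -354.83, -2611.57]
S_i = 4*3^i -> [4, 12, 36, 108, 324]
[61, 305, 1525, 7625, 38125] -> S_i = 61*5^i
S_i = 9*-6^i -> [9, -54, 324, -1944, 11664]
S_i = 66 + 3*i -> [66, 69, 72, 75, 78]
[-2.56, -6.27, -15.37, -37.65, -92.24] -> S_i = -2.56*2.45^i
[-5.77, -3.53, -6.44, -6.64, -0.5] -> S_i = Random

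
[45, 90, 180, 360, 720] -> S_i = 45*2^i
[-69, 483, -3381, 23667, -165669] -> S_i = -69*-7^i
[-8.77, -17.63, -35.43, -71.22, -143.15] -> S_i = -8.77*2.01^i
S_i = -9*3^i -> [-9, -27, -81, -243, -729]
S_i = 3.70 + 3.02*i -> [3.7, 6.72, 9.74, 12.76, 15.78]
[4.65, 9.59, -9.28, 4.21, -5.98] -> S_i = Random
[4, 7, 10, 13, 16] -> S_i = 4 + 3*i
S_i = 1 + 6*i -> [1, 7, 13, 19, 25]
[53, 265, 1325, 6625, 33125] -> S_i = 53*5^i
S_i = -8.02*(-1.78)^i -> [-8.02, 14.28, -25.41, 45.23, -80.51]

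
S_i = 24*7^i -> [24, 168, 1176, 8232, 57624]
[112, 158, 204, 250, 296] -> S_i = 112 + 46*i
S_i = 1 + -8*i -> [1, -7, -15, -23, -31]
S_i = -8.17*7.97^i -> [-8.17, -65.11, -518.97, -4136.16, -32965.17]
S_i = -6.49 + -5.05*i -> [-6.49, -11.54, -16.59, -21.64, -26.69]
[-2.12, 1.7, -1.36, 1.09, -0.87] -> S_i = -2.12*(-0.80)^i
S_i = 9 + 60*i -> [9, 69, 129, 189, 249]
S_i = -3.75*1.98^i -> [-3.75, -7.42, -14.7, -29.11, -57.64]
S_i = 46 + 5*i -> [46, 51, 56, 61, 66]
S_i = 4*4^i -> [4, 16, 64, 256, 1024]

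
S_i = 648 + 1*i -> [648, 649, 650, 651, 652]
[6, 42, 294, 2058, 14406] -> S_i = 6*7^i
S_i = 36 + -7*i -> [36, 29, 22, 15, 8]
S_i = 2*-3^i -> [2, -6, 18, -54, 162]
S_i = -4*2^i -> [-4, -8, -16, -32, -64]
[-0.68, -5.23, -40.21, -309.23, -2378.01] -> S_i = -0.68*7.69^i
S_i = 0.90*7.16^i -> [0.9, 6.44, 46.14, 330.36, 2365.35]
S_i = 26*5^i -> [26, 130, 650, 3250, 16250]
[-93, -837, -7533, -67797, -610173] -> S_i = -93*9^i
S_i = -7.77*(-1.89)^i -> [-7.77, 14.69, -27.76, 52.46, -99.14]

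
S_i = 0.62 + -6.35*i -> [0.62, -5.73, -12.08, -18.43, -24.78]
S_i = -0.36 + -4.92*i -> [-0.36, -5.28, -10.2, -15.12, -20.04]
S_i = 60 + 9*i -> [60, 69, 78, 87, 96]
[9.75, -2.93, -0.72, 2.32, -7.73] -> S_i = Random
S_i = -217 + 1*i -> [-217, -216, -215, -214, -213]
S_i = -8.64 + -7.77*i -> [-8.64, -16.41, -24.18, -31.95, -39.72]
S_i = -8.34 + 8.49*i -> [-8.34, 0.15, 8.64, 17.13, 25.62]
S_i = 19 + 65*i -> [19, 84, 149, 214, 279]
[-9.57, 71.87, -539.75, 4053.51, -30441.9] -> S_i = -9.57*(-7.51)^i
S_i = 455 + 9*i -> [455, 464, 473, 482, 491]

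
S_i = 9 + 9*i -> [9, 18, 27, 36, 45]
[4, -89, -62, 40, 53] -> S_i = Random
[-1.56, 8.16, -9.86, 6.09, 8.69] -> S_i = Random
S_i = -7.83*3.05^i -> [-7.83, -23.88, -72.84, -222.16, -677.58]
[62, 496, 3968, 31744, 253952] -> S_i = 62*8^i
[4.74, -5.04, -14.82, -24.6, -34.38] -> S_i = 4.74 + -9.78*i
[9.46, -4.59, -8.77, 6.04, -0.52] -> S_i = Random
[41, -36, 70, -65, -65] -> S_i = Random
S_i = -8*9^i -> [-8, -72, -648, -5832, -52488]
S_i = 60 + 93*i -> [60, 153, 246, 339, 432]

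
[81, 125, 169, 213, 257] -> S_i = 81 + 44*i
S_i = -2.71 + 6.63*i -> [-2.71, 3.92, 10.55, 17.18, 23.81]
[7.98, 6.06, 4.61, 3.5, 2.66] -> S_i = 7.98*0.76^i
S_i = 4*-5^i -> [4, -20, 100, -500, 2500]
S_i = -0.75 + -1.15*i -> [-0.75, -1.9, -3.05, -4.2, -5.35]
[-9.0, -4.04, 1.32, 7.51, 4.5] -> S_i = Random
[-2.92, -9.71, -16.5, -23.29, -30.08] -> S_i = -2.92 + -6.79*i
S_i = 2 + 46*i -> [2, 48, 94, 140, 186]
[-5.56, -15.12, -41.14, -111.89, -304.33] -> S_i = -5.56*2.72^i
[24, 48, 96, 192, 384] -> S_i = 24*2^i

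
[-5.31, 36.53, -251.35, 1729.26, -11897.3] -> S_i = -5.31*(-6.88)^i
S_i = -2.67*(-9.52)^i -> [-2.67, 25.42, -241.98, 2303.68, -21931.03]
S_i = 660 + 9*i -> [660, 669, 678, 687, 696]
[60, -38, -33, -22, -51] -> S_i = Random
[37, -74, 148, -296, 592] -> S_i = 37*-2^i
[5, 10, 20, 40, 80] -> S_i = 5*2^i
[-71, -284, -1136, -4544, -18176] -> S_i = -71*4^i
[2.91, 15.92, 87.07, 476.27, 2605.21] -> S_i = 2.91*5.47^i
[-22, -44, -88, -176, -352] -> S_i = -22*2^i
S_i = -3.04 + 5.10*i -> [-3.04, 2.06, 7.16, 12.26, 17.36]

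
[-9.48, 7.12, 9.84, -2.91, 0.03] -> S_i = Random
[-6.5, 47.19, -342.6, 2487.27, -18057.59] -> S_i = -6.50*(-7.26)^i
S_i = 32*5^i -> [32, 160, 800, 4000, 20000]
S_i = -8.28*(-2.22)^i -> [-8.28, 18.38, -40.81, 90.59, -201.11]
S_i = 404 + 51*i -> [404, 455, 506, 557, 608]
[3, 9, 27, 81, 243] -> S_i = 3*3^i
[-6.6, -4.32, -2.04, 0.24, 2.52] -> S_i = -6.60 + 2.28*i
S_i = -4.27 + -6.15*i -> [-4.27, -10.42, -16.57, -22.72, -28.87]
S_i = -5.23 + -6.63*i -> [-5.23, -11.86, -18.49, -25.12, -31.75]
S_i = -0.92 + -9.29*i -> [-0.92, -10.21, -19.5, -28.79, -38.08]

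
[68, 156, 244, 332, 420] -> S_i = 68 + 88*i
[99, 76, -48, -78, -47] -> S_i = Random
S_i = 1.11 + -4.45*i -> [1.11, -3.34, -7.79, -12.24, -16.69]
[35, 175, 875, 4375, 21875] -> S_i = 35*5^i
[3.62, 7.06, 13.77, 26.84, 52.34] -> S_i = 3.62*1.95^i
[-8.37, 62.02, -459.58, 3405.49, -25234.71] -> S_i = -8.37*(-7.41)^i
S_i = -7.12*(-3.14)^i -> [-7.12, 22.36, -70.2, 220.43, -692.15]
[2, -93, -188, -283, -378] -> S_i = 2 + -95*i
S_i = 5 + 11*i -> [5, 16, 27, 38, 49]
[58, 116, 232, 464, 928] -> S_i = 58*2^i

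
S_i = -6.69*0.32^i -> [-6.69, -2.14, -0.69, -0.22, -0.07]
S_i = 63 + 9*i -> [63, 72, 81, 90, 99]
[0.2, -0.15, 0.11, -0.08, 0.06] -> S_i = 0.20*(-0.74)^i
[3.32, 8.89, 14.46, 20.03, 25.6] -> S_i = 3.32 + 5.57*i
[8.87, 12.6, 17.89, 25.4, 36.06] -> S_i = 8.87*1.42^i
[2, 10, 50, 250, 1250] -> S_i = 2*5^i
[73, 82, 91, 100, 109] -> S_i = 73 + 9*i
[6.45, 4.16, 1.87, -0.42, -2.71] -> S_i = 6.45 + -2.29*i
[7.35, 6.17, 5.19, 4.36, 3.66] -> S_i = 7.35*0.84^i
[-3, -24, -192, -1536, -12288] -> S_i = -3*8^i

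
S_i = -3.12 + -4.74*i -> [-3.12, -7.86, -12.6, -17.34, -22.08]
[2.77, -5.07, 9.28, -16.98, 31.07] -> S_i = 2.77*(-1.83)^i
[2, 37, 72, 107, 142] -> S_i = 2 + 35*i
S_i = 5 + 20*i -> [5, 25, 45, 65, 85]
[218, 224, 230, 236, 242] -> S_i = 218 + 6*i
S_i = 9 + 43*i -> [9, 52, 95, 138, 181]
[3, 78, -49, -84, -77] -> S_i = Random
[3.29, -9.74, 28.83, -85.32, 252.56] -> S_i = 3.29*(-2.96)^i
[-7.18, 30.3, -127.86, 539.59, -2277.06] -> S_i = -7.18*(-4.22)^i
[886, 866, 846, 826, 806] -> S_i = 886 + -20*i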